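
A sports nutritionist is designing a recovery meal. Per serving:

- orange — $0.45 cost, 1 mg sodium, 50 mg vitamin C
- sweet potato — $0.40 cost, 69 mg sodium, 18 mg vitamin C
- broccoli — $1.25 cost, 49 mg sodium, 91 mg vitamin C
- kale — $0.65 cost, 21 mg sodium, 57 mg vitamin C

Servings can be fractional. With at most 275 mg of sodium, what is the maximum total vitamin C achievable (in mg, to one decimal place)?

Vitamin C per mg sodium: orange 50, kale 2.714, broccoli 1.857, sweet potato 0.2609.
With no serving limits, spend the whole sodium allowance on orange: 275 mg / 1 mg × 50 mg = 13750.0 mg.

13750.0 mg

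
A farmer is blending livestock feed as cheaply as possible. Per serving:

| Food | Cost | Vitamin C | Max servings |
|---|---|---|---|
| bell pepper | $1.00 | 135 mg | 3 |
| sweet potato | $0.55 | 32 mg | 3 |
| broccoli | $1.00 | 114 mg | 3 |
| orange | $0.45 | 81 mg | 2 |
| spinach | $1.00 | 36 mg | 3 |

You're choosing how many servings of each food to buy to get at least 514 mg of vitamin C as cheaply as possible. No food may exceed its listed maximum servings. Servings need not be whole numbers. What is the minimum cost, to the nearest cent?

$3.51

Cost per mg of vitamin C: orange $0.0056, bell pepper $0.0074, broccoli $0.0088, sweet potato $0.0172, spinach $0.0278.
Take 2 servings of orange: +162.0 mg vitamin C for $0.90 (total $0.90, still need 352.0 mg).
Take 2.607 servings of bell pepper: +352.0 mg vitamin C for $2.61 (total $3.51, still need 0.0 mg).
Filling from the cheapest source first is optimal under one linear minimum: $3.51.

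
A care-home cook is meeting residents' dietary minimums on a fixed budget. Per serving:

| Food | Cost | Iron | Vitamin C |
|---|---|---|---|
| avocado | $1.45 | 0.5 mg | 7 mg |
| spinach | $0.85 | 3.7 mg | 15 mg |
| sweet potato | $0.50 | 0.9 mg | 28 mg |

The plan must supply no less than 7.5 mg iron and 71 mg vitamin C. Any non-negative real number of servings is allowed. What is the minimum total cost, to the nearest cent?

$2.21

Compare the cost at each extreme point of the feasible region.
avocado only: max(7.5/0.5, 71/7) = 15 servings → $21.75.
spinach only: max(7.5/3.7, 71/15) = 4.733 servings → $4.02.
sweet potato only: max(7.5/0.9, 71/28) = 8.333 servings → $4.17.
avocado + spinach with both tight: 8.163 servings and 0.9239 servings → $12.62.
avocado + sweet potato: intersection lies outside the first quadrant.
spinach + sweet potato with both tight: 1.622 servings and 1.667 servings → $2.21.
So the least-cost plan costs $2.21.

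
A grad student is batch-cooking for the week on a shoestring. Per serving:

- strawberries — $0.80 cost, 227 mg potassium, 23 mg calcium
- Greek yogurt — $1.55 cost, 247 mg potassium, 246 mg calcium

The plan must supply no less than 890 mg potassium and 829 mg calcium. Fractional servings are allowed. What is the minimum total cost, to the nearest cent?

An LP optimum is at a vertex; with two nutrient constraints at most two foods are used. Check each candidate.
strawberries only: max(890/227, 829/23) = 36.04 servings → $28.83.
Greek yogurt only: max(890/247, 829/246) = 3.603 servings → $5.59.
strawberries + Greek yogurt with both tight: 0.2826 servings and 3.343 servings → $5.41.
The minimum over all feasible corners is $5.41.

$5.41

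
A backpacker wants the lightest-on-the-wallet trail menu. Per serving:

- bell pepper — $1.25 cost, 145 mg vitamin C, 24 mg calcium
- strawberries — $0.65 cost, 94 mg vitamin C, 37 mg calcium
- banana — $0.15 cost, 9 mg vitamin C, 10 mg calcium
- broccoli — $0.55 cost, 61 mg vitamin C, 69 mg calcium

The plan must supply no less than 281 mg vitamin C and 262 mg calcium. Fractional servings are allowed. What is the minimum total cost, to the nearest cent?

$2.37

bell pepper only: max(281/145, 262/24) = 10.92 servings → $13.65.
strawberries only: max(281/94, 262/37) = 7.081 servings → $4.60.
banana only: max(281/9, 262/10) = 31.22 servings → $4.68.
broccoli only: max(281/61, 262/69) = 4.607 servings → $2.53.
bell pepper + strawberries with both targets exact would need a negative amount; discard.
bell pepper + banana with both tight: 0.3663 servings and 25.32 servings → $4.26.
bell pepper + broccoli with both tight: 0.3989 servings and 3.658 servings → $2.51.
strawberries + banana with both tight: 0.7446 servings and 23.44 servings → $4.00.
strawberries + broccoli with both tight: 0.8056 servings and 3.365 servings → $2.37.
banana + broccoli with both targets exact would need a negative amount; discard.
Cheapest feasible corner: $2.37.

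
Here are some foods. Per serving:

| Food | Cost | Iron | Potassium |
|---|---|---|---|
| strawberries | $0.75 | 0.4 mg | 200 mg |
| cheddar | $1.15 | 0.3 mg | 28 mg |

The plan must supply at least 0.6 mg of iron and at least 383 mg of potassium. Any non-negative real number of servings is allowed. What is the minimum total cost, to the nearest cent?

The cheapest plan sits at a corner of the feasible region — with two constraints it uses at most two foods.
strawberries only: max(0.6/0.4, 383/200) = 1.915 servings → $1.44.
cheddar only: max(0.6/0.3, 383/28) = 13.68 servings → $15.73.
strawberries + cheddar with both targets exact would need a negative amount; discard.
The minimum over all feasible corners is $1.44.

$1.44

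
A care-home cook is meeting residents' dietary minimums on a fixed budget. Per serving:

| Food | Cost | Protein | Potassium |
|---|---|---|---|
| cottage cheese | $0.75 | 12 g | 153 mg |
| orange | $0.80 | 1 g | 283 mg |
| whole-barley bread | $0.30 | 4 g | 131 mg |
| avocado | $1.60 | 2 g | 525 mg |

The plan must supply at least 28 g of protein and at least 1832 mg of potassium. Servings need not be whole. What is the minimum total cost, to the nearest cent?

For a min-cost LP with two ≥-constraints, a basic feasible solution has at most two positive variables.
cottage cheese only: max(28/12, 1832/153) = 11.97 servings → $8.98.
orange only: max(28/1, 1832/283) = 28 servings → $22.40.
whole-barley bread only: max(28/4, 1832/131) = 13.98 servings → $4.20.
avocado only: max(28/2, 1832/525) = 14 servings → $22.40.
cottage cheese + orange with both tight: 1.879 servings and 5.458 servings → $5.78.
cottage cheese + whole-barley bread: intersection lies outside the first quadrant.
cottage cheese + avocado with both tight: 1.841 servings and 2.953 servings → $6.11.
orange + whole-barley bread with both tight: 3.656 servings and 6.086 servings → $4.75.
orange + avocado: the both-tight solution has a negative serving — not a feasible corner.
whole-barley bread + avocado with both tight: 6.004 servings and 1.991 servings → $4.99.
Cheapest feasible corner: $4.20.

$4.20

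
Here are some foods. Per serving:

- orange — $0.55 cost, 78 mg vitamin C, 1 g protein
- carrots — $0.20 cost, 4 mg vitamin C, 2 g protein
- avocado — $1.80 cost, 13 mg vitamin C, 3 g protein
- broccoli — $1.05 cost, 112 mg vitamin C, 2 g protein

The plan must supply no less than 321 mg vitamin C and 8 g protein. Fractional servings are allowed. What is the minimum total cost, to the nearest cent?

$2.61

This is a tiny linear program; its minimum lies at a vertex of the feasible set. List the vertices and price them.
orange only: max(321/78, 8/1) = 8 servings → $4.40.
carrots only: max(321/4, 8/2) = 80.25 servings → $16.05.
avocado only: max(321/13, 8/3) = 24.69 servings → $44.45.
broccoli only: max(321/112, 8/2) = 4 servings → $4.20.
orange + carrots with both tight: 4.013 servings and 1.993 servings → $2.61.
orange + avocado with both tight: 3.887 servings and 1.371 servings → $4.61.
orange + broccoli with both targets exact would need a negative amount; discard.
carrots + avocado with both targets exact would need a negative amount; discard.
carrots + broccoli with both tight: 1.176 servings and 2.824 servings → $3.20.
avocado + broccoli with both tight: 0.8194 servings and 2.771 servings → $4.38.
So the least-cost plan costs $2.61.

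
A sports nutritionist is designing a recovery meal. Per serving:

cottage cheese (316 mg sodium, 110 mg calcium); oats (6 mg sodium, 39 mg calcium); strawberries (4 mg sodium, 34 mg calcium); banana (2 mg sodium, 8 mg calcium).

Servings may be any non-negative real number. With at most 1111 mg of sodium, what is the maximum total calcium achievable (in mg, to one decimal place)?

9443.5 mg

Calcium per mg sodium: strawberries 8.5, oats 6.5, banana 4, cottage cheese 0.3481.
With no serving limits, spend the whole sodium allowance on strawberries: 1111 mg / 4 mg × 34 mg = 9443.5 mg.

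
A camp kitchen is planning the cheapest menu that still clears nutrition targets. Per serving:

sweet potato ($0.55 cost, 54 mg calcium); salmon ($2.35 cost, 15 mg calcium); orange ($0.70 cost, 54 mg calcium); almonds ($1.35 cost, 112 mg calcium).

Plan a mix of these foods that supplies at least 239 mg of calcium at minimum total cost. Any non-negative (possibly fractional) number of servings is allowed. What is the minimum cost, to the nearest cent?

$2.43

Cost per mg of calcium: sweet potato $0.0102, almonds $0.0121, orange $0.0130, salmon $0.1567.
With no serving limits, use only sweet potato: 239 mg / 54 mg = 4.426 servings × $0.55 = $2.43.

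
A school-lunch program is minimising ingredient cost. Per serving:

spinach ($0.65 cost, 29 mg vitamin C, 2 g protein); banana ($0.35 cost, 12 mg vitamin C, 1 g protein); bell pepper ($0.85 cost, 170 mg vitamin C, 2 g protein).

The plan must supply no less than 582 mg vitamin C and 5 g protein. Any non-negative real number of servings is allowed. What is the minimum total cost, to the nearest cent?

$2.91

An LP optimum is at a vertex; with two nutrient constraints at most two foods are used. Check each candidate.
spinach only: max(582/29, 5/2) = 20.07 servings → $13.04.
banana only: max(582/12, 5/1) = 48.5 servings → $16.98.
bell pepper only: max(582/170, 5/2) = 3.424 servings → $2.91.
spinach + banana with both targets exact would need a negative amount; discard.
spinach + bell pepper: the both-tight solution has a negative serving — not a feasible corner.
banana + bell pepper: the both-tight solution has a negative serving — not a feasible corner.
Cheapest feasible corner: $2.91.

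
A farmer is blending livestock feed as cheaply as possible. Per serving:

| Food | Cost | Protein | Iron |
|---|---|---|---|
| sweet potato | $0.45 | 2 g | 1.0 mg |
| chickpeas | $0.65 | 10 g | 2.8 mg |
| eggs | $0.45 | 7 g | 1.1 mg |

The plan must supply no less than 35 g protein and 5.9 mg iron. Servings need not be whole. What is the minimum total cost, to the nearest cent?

Minimising a linear cost over {protein ≥ 35, iron ≥ 5.9, servings ≥ 0} — the optimum is at a vertex, using one or two foods.
sweet potato only: max(35/2, 5.9/1.0) = 17.5 servings → $7.88.
chickpeas only: max(35/10, 5.9/2.8) = 3.5 servings → $2.27.
eggs only: max(35/7, 5.9/1.1) = 5.364 servings → $2.41.
sweet potato + chickpeas: the both-tight solution has a negative serving — not a feasible corner.
sweet potato + eggs with both tight: 0.5833 servings and 4.833 servings → $2.44.
chickpeas + eggs with both tight: 0.3256 servings and 4.535 servings → $2.25.
The minimum over all feasible corners is $2.25.

$2.25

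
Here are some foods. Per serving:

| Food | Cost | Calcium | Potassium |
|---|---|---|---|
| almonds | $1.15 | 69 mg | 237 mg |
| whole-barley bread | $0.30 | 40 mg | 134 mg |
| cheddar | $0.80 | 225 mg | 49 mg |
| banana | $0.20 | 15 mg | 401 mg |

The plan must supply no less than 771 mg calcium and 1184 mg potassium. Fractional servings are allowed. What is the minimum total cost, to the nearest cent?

$3.12

With two linear requirements the optimum uses one or two foods; enumerate the corners.
almonds only: max(771/69, 1184/237) = 11.17 servings → $12.85.
whole-barley bread only: max(771/40, 1184/134) = 19.27 servings → $5.78.
cheddar only: max(771/225, 1184/49) = 24.16 servings → $19.33.
banana only: max(771/15, 1184/401) = 51.4 servings → $10.28.
almonds + whole-barley bread: the both-tight solution has a negative serving — not a feasible corner.
almonds + cheddar with both tight: 4.578 servings and 2.023 servings → $6.88.
almonds + banana: intersection lies outside the first quadrant.
whole-barley bread + cheddar with both tight: 8.11 servings and 1.985 servings → $4.02.
whole-barley bread + banana with both targets exact would need a negative amount; discard.
cheddar + banana with both tight: 3.256 servings and 2.555 servings → $3.12.
The minimum over all feasible corners is $3.12.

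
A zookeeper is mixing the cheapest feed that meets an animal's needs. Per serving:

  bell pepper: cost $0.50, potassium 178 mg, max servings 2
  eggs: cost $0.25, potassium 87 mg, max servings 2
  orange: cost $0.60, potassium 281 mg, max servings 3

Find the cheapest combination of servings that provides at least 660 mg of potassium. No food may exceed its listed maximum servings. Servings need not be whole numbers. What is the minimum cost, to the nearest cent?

$1.41

Cost per mg of potassium: orange $0.0021, bell pepper $0.0028, eggs $0.0029.
Take 2.349 servings of orange: +660.0 mg potassium for $1.41 (total $1.41, still need 0.0 mg).
Greedy by cheapest-per-mg is optimal for a single linear constraint, so the minimum cost is $1.41.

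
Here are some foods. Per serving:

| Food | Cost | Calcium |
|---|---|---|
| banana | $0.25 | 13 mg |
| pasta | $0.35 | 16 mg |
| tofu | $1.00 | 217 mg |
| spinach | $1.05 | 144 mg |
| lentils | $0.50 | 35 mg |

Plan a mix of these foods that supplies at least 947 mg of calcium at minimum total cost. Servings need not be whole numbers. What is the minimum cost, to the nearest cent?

Cost per mg of calcium: tofu $0.0046, spinach $0.0073, lentils $0.0143, banana $0.0192, pasta $0.0219.
With no serving limits, use only tofu: 947 mg / 217 mg = 4.364 servings × $1.00 = $4.36.

$4.36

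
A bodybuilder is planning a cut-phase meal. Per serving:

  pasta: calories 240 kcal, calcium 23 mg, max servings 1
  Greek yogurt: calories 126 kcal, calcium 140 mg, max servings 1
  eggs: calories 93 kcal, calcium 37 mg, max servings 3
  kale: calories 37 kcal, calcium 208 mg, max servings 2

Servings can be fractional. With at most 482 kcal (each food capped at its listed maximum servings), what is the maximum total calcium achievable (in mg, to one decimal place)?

Calcium per kcal: kale 5.622, Greek yogurt 1.111, eggs 0.3978, pasta 0.09583.
Take 2 servings of kale: uses 74 kcal, +416.0 mg calcium (running total 416.0 mg).
Take 1 serving of Greek yogurt: uses 126 kcal, +140.0 mg calcium (running total 556.0 mg).
Take 3 servings of eggs: uses 279 kcal, +111.0 mg calcium (running total 667.0 mg).
Take 0.0125 servings of pasta: uses 3 kcal, +0.3 mg calcium (running total 667.3 mg).
Greedy by best ratio exhausts the calories allowance optimally: 667.3 mg.

667.3 mg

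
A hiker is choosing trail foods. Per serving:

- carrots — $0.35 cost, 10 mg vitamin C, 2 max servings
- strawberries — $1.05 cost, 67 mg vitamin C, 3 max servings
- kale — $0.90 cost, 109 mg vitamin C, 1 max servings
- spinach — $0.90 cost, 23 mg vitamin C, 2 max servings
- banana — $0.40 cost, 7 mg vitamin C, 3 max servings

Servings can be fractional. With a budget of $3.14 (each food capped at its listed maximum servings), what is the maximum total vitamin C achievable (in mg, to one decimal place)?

251.9 mg

Vitamin C per dollar: kale 121.1, strawberries 63.81, carrots 28.57, spinach 25.56, banana 17.5.
Take 1 serving of kale: spends $0.90, +109.0 mg vitamin C (running total 109.0 mg).
Take 2.133 servings of strawberries: spends $2.24, +142.9 mg vitamin C (running total 251.9 mg).
Filling greedily by vitamin C-per-dollar is optimal for one linear limit, giving 251.9 mg.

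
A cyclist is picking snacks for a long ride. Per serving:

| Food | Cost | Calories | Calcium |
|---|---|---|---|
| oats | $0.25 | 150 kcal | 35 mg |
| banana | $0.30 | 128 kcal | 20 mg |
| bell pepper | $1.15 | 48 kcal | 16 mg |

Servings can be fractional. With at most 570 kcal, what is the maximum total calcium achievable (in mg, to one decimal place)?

Calcium per kcal: bell pepper 0.3333, oats 0.2333, banana 0.1562.
With no serving limits, spend the whole calories allowance on bell pepper: 570 kcal / 48 kcal × 16 mg = 190.0 mg.

190.0 mg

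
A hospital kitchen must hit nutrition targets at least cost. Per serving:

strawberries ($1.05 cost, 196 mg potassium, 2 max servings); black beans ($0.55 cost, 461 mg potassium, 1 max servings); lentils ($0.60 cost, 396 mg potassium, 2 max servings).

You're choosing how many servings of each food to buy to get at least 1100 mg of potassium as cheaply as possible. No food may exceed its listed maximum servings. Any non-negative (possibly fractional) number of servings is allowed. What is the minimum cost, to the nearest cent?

Cost per mg of potassium: black beans $0.0012, lentils $0.0015, strawberries $0.0054.
Take 1 serving of black beans: +461.0 mg potassium for $0.55 (total $0.55, still need 639.0 mg).
Take 1.614 servings of lentils: +639.0 mg potassium for $0.97 (total $1.52, still need 0.0 mg).
Greedy by cheapest-per-mg is optimal for a single linear constraint, so the minimum cost is $1.52.

$1.52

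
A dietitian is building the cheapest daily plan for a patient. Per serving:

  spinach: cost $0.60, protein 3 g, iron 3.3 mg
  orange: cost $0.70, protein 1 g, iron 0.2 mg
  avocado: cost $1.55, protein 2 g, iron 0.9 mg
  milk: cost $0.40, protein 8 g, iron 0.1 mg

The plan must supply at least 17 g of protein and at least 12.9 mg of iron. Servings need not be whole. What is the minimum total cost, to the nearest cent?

$2.60

spinach only: max(17/3, 12.9/3.3) = 5.667 servings → $3.40.
orange only: max(17/1, 12.9/0.2) = 64.5 servings → $45.15.
avocado only: max(17/2, 12.9/0.9) = 14.33 servings → $22.22.
milk only: max(17/8, 12.9/0.1) = 129 servings → $51.60.
spinach + orange with both tight: 3.519 servings and 6.444 servings → $6.62.
spinach + avocado with both tight: 2.692 servings and 4.462 servings → $8.53.
spinach + milk with both tight: 3.889 servings and 0.6667 servings → $2.60.
orange + avocado: intersection lies outside the first quadrant.
orange + milk: intersection lies outside the first quadrant.
avocado + milk: intersection lies outside the first quadrant.
Cheapest feasible corner: $2.60.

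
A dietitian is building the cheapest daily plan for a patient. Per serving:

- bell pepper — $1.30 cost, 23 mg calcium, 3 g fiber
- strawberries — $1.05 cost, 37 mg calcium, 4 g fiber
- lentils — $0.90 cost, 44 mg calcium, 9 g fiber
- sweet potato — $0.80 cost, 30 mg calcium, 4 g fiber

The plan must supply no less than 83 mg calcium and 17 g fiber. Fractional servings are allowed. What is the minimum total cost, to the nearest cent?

$1.70

Check every corner: each single food scaled to meet both minima, and each pair solved so both constraints bind.
bell pepper only: max(83/23, 17/3) = 5.667 servings → $7.37.
strawberries only: max(83/37, 17/4) = 4.25 servings → $4.46.
lentils only: max(83/44, 17/9) = 1.889 servings → $1.70.
sweet potato only: max(83/30, 17/4) = 4.25 servings → $3.40.
bell pepper + strawberries: intersection lies outside the first quadrant.
bell pepper + lentils with both targets exact would need a negative amount; discard.
bell pepper + sweet potato: the both-tight solution has a negative serving — not a feasible corner.
strawberries + lentils: the both-tight solution has a negative serving — not a feasible corner.
strawberries + sweet potato: intersection lies outside the first quadrant.
lentils + sweet potato: the both-tight solution has a negative serving — not a feasible corner.
So the least-cost plan costs $1.70.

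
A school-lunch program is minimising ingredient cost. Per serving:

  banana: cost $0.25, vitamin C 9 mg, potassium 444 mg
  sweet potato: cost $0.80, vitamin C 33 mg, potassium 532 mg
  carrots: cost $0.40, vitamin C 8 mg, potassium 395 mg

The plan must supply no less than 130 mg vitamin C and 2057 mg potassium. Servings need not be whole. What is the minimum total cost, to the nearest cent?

This is a tiny linear program; its minimum lies at a vertex of the feasible set. List the vertices and price them.
banana only: max(130/9, 2057/444) = 14.44 servings → $3.61.
sweet potato only: max(130/33, 2057/532) = 3.939 servings → $3.15.
carrots only: max(130/8, 2057/395) = 16.25 servings → $6.50.
banana + sweet potato with both targets exact would need a negative amount; discard.
banana + carrots: intersection lies outside the first quadrant.
sweet potato + carrots with both targets exact would need a negative amount; discard.
Cheapest feasible corner: $3.15.

$3.15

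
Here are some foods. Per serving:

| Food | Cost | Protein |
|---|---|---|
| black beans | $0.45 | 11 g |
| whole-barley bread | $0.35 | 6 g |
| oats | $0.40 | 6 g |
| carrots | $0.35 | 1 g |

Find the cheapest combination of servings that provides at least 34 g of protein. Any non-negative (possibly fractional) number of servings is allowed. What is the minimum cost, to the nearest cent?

Cost per g of protein: black beans $0.0409, whole-barley bread $0.0583, oats $0.0667, carrots $0.3500.
With no serving limits, use only black beans: 34 g / 11 g = 3.091 servings × $0.45 = $1.39.

$1.39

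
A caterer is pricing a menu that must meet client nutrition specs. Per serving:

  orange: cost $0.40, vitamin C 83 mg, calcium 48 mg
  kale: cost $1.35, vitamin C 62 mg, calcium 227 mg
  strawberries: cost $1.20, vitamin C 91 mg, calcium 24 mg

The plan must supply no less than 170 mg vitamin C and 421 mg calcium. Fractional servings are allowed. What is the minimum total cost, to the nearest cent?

$2.59

An LP optimum is at a vertex; with two nutrient constraints at most two foods are used. Check each candidate.
orange only: max(170/83, 421/48) = 8.771 servings → $3.51.
kale only: max(170/62, 421/227) = 2.742 servings → $3.70.
strawberries only: max(170/91, 421/24) = 17.54 servings → $21.05.
orange + kale with both tight: 0.7871 servings and 1.688 servings → $2.59.
orange + strawberries: the both-tight solution has a negative serving — not a feasible corner.
kale + strawberries with both tight: 1.786 servings and 0.6515 servings → $3.19.
The minimum over all feasible corners is $2.59.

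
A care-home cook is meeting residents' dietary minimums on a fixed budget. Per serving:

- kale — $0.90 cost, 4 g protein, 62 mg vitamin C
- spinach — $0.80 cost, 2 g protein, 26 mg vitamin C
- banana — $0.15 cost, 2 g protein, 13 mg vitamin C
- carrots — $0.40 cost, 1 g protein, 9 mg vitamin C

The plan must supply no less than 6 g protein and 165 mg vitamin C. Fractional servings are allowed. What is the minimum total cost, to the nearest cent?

Compare the cost at each extreme point of the feasible region.
kale only: max(6/4, 165/62) = 2.661 servings → $2.40.
spinach only: max(6/2, 165/26) = 6.346 servings → $5.08.
banana only: max(6/2, 165/13) = 12.69 servings → $1.90.
carrots only: max(6/1, 165/9) = 18.33 servings → $7.33.
kale + spinach with both targets exact would need a negative amount; discard.
kale + banana: the both-tight solution has a negative serving — not a feasible corner.
kale + carrots: intersection lies outside the first quadrant.
spinach + banana with both targets exact would need a negative amount; discard.
spinach + carrots: intersection lies outside the first quadrant.
banana + carrots: the both-tight solution has a negative serving — not a feasible corner.
The minimum over all feasible corners is $1.90.

$1.90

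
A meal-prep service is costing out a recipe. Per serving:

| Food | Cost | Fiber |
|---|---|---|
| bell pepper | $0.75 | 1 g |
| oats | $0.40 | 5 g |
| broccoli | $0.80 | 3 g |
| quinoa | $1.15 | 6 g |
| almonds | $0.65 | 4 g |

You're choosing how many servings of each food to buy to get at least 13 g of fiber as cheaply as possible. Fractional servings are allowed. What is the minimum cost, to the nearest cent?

$1.04

Cost per g of fiber: oats $0.0800, almonds $0.1625, quinoa $0.1917, broccoli $0.2667, bell pepper $0.7500.
With no serving limits, use only oats: 13 g / 5 g = 2.6 servings × $0.40 = $1.04.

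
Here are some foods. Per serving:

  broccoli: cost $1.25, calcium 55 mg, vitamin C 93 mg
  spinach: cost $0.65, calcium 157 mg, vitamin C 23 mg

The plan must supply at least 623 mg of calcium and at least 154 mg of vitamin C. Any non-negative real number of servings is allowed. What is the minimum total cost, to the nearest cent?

For a min-cost LP with two ≥-constraints, a basic feasible solution has at most two positive variables.
broccoli only: max(623/55, 154/93) = 11.33 servings → $14.16.
spinach only: max(623/157, 154/23) = 6.696 servings → $4.35.
broccoli + spinach with both tight: 0.7385 servings and 3.709 servings → $3.33.
The minimum over all feasible corners is $3.33.

$3.33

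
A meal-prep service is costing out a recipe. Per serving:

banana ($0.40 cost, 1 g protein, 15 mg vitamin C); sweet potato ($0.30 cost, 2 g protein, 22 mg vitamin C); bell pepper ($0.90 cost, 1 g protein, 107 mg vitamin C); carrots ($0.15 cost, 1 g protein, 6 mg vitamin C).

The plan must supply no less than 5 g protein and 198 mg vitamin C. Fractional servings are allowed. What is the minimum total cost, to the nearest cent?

$1.87

This is a tiny linear program; its minimum lies at a vertex of the feasible set. List the vertices and price them.
banana only: max(5/1, 198/15) = 13.2 servings → $5.28.
sweet potato only: max(5/2, 198/22) = 9 servings → $2.70.
bell pepper only: max(5/1, 198/107) = 5 servings → $4.50.
carrots only: max(5/1, 198/6) = 33 servings → $4.95.
banana + sweet potato with both targets exact would need a negative amount; discard.
banana + bell pepper with both tight: 3.663 servings and 1.337 servings → $2.67.
banana + carrots: the both-tight solution has a negative serving — not a feasible corner.
sweet potato + bell pepper with both tight: 1.755 servings and 1.49 servings → $1.87.
sweet potato + carrots with both targets exact would need a negative amount; discard.
bell pepper + carrots with both tight: 1.663 servings and 3.337 servings → $2.00.
So the least-cost plan costs $1.87.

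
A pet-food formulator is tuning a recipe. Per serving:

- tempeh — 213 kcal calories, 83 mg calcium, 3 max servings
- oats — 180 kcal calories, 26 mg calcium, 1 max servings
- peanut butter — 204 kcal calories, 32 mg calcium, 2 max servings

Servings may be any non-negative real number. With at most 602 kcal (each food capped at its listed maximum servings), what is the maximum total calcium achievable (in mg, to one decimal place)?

234.6 mg

Calcium per kcal: tempeh 0.3897, peanut butter 0.1569, oats 0.1444.
Take 2.826 servings of tempeh: uses 602 kcal, +234.6 mg calcium (running total 234.6 mg).
Greedy by best ratio exhausts the calories allowance optimally: 234.6 mg.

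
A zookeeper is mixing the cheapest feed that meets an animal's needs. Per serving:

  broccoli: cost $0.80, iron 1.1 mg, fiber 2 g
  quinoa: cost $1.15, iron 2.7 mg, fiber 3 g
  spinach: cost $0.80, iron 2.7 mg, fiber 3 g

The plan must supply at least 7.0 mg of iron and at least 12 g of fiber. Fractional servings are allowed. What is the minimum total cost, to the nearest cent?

An LP optimum is at a vertex; with two nutrient constraints at most two foods are used. Check each candidate.
broccoli only: max(7.0/1.1, 12/2) = 6.364 servings → $5.09.
quinoa only: max(7.0/2.7, 12/3) = 4 servings → $4.60.
spinach only: max(7.0/2.7, 12/3) = 4 servings → $3.20.
broccoli + quinoa with both tight: 5.429 servings and 0.381 servings → $4.78.
broccoli + spinach with both tight: 5.429 servings and 0.381 servings → $4.65.
quinoa + spinach (both tight): parallel constraints — no distinct corner.
The minimum over all feasible corners is $3.20.

$3.20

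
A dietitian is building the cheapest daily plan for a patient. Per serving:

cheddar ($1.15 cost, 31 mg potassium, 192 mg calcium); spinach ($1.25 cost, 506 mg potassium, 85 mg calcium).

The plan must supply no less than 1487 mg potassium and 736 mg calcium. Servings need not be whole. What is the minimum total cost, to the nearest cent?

$6.47

cheddar only: max(1487/31, 736/192) = 47.97 servings → $55.16.
spinach only: max(1487/506, 736/85) = 8.659 servings → $10.82.
cheddar + spinach with both tight: 2.603 servings and 2.779 servings → $6.47.
So the least-cost plan costs $6.47.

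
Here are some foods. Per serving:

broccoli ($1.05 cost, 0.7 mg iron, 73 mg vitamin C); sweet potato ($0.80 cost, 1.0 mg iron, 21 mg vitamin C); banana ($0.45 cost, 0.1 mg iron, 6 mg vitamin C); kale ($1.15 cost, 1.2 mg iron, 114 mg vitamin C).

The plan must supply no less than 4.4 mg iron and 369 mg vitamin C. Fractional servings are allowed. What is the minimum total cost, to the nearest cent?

$4.11

Compare the cost at each extreme point of the feasible region.
broccoli only: max(4.4/0.7, 369/73) = 6.286 servings → $6.60.
sweet potato only: max(4.4/1.0, 369/21) = 17.57 servings → $14.06.
banana only: max(4.4/0.1, 369/6) = 61.5 servings → $27.68.
kale only: max(4.4/1.2, 369/114) = 3.667 servings → $4.22.
broccoli + sweet potato with both tight: 4.744 servings and 1.079 servings → $5.84.
broccoli + banana with both tight: 3.387 servings and 20.29 servings → $12.69.
broccoli + kale: intersection lies outside the first quadrant.
sweet potato + banana: the both-tight solution has a negative serving — not a feasible corner.
sweet potato + kale with both tight: 0.6622 servings and 3.115 servings → $4.11.
banana + kale with both tight: 14 servings and 2.5 servings → $9.18.
Cheapest feasible corner: $4.11.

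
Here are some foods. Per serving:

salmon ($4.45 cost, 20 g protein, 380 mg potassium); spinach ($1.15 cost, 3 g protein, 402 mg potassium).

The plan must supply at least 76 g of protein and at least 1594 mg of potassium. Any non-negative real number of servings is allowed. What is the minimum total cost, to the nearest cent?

$17.12

An LP optimum is at a vertex; with two nutrient constraints at most two foods are used. Check each candidate.
salmon only: max(76/20, 1594/380) = 4.195 servings → $18.67.
spinach only: max(76/3, 1594/402) = 25.33 servings → $29.13.
salmon + spinach with both tight: 3.735 servings and 0.4348 servings → $17.12.
So the least-cost plan costs $17.12.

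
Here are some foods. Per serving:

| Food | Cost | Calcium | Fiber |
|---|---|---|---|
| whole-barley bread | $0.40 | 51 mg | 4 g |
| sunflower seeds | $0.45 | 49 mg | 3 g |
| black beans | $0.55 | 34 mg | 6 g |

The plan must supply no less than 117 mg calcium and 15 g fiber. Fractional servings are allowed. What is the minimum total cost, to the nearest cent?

$1.41

Two binding constraints pin down two serving amounts, so the optimal mix uses at most two foods. The candidates are each food alone (scaled to the tighter of calcium/fiber) and each pair with both constraints tight.
whole-barley bread only: max(117/51, 15/4) = 3.75 servings → $1.50.
sunflower seeds only: max(117/49, 15/3) = 5 servings → $2.25.
black beans only: max(117/34, 15/6) = 3.441 servings → $1.89.
whole-barley bread + sunflower seeds: intersection lies outside the first quadrant.
whole-barley bread + black beans with both tight: 1.129 servings and 1.747 servings → $1.41.
sunflower seeds + black beans with both tight: 1 serving and 2 servings → $1.55.
Cheapest feasible corner: $1.41.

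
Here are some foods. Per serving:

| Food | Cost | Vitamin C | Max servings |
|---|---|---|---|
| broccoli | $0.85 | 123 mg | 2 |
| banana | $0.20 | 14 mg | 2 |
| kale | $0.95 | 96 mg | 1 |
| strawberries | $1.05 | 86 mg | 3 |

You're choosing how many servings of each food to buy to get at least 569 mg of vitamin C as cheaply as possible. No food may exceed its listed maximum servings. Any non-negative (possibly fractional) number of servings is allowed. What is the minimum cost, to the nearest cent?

Cost per mg of vitamin C: broccoli $0.0069, kale $0.0099, strawberries $0.0122, banana $0.0143.
Take 2 servings of broccoli: +246.0 mg vitamin C for $1.70 (total $1.70, still need 323.0 mg).
Take 1 serving of kale: +96.0 mg vitamin C for $0.95 (total $2.65, still need 227.0 mg).
Take 2.64 servings of strawberries: +227.0 mg vitamin C for $2.77 (total $5.42, still need 0.0 mg).
Greedy by cheapest-per-mg is optimal for a single linear constraint, so the minimum cost is $5.42.

$5.42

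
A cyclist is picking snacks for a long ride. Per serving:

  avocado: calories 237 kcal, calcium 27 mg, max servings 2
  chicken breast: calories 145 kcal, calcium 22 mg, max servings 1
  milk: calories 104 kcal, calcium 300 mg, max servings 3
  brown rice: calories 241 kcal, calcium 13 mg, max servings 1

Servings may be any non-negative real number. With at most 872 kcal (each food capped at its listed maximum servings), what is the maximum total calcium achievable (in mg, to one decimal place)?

Calcium per kcal: milk 2.885, chicken breast 0.1517, avocado 0.1139, brown rice 0.05394.
Take 3 servings of milk: uses 312 kcal, +900.0 mg calcium (running total 900.0 mg).
Take 1 serving of chicken breast: uses 145 kcal, +22.0 mg calcium (running total 922.0 mg).
Take 1.751 servings of avocado: uses 415 kcal, +47.3 mg calcium (running total 969.3 mg).
Greedy by best ratio exhausts the calories allowance optimally: 969.3 mg.

969.3 mg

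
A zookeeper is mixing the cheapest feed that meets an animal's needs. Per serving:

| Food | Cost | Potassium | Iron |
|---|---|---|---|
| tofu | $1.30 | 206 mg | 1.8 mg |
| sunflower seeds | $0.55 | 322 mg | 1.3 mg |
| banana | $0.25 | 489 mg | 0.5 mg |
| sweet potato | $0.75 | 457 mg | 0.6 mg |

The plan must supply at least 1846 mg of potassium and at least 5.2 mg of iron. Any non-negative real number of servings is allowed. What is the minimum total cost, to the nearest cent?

tofu only: max(1846/206, 5.2/1.8) = 8.961 servings → $11.65.
sunflower seeds only: max(1846/322, 5.2/1.3) = 5.733 servings → $3.15.
banana only: max(1846/489, 5.2/0.5) = 10.4 servings → $2.60.
sweet potato only: max(1846/457, 5.2/0.6) = 8.667 servings → $6.50.
tofu + sunflower seeds: intersection lies outside the first quadrant.
tofu + banana with both tight: 2.084 servings and 2.897 servings → $3.43.
tofu + sweet potato with both tight: 1.815 servings and 3.221 servings → $4.78.
sunflower seeds + banana with both tight: 3.412 servings and 1.528 servings → $2.26.
sunflower seeds + sweet potato with both tight: 3.165 servings and 1.809 servings → $3.10.
banana + sweet potato: the both-tight solution has a negative serving — not a feasible corner.
Cheapest feasible corner: $2.26.

$2.26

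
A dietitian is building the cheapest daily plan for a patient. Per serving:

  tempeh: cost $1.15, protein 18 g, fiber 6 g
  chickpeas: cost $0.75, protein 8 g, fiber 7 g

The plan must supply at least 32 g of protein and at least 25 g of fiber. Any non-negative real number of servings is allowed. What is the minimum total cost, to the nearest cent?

$2.83

tempeh only: max(32/18, 25/6) = 4.167 servings → $4.79.
chickpeas only: max(32/8, 25/7) = 4 servings → $3.00.
tempeh + chickpeas with both tight: 0.3077 servings and 3.308 servings → $2.83.
The minimum over all feasible corners is $2.83.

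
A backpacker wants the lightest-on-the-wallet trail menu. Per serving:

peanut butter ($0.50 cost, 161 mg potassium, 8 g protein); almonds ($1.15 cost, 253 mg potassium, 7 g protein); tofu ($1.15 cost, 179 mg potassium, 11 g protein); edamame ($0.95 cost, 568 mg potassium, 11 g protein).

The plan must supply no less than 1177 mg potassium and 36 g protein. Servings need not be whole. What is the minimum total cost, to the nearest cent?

$2.59

The cheapest plan sits at a corner of the feasible region — with two constraints it uses at most two foods.
peanut butter only: max(1177/161, 36/8) = 7.311 servings → $3.66.
almonds only: max(1177/253, 36/7) = 5.143 servings → $5.91.
tofu only: max(1177/179, 36/11) = 6.575 servings → $7.56.
edamame only: max(1177/568, 36/11) = 3.273 servings → $3.11.
peanut butter + almonds with both tight: 0.9688 servings and 4.036 servings → $5.13.
peanut butter + tofu: intersection lies outside the first quadrant.
peanut butter + edamame with both tight: 2.705 servings and 1.305 servings → $2.59.
almonds + tofu with both tight: 4.25 servings and 0.568 servings → $5.54.
almonds + edamame with both targets exact would need a negative amount; discard.
tofu + edamame with both tight: 1.753 servings and 1.52 servings → $3.46.
The minimum over all feasible corners is $2.59.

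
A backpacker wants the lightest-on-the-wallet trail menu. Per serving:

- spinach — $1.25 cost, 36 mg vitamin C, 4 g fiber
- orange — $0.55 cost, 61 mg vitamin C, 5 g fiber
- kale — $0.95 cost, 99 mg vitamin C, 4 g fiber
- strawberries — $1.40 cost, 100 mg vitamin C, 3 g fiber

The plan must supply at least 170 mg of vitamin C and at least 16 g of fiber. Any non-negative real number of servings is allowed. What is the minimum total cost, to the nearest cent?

$1.76

spinach only: max(170/36, 16/4) = 4.722 servings → $5.90.
orange only: max(170/61, 16/5) = 3.2 servings → $1.76.
kale only: max(170/99, 16/4) = 4 servings → $3.80.
strawberries only: max(170/100, 16/3) = 5.333 servings → $7.47.
spinach + orange with both tight: 1.969 servings and 1.625 servings → $3.35.
spinach + kale with both tight: 3.587 servings and 0.4127 servings → $4.88.
spinach + strawberries with both tight: 3.733 servings and 0.3562 servings → $5.16.
orange + kale: the both-tight solution has a negative serving — not a feasible corner.
orange + strawberries with both targets exact would need a negative amount; discard.
kale + strawberries: the both-tight solution has a negative serving — not a feasible corner.
Cheapest feasible corner: $1.76.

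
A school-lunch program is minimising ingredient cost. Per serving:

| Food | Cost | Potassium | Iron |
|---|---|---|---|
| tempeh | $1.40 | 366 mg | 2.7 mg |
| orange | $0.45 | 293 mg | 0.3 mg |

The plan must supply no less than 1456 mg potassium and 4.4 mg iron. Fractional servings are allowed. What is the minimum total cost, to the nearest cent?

$3.28

With two linear requirements the optimum uses one or two foods; enumerate the corners.
tempeh only: max(1456/366, 4.4/2.7) = 3.978 servings → $5.57.
orange only: max(1456/293, 4.4/0.3) = 14.67 servings → $6.60.
tempeh + orange with both tight: 1.251 servings and 3.406 servings → $3.28.
The minimum over all feasible corners is $3.28.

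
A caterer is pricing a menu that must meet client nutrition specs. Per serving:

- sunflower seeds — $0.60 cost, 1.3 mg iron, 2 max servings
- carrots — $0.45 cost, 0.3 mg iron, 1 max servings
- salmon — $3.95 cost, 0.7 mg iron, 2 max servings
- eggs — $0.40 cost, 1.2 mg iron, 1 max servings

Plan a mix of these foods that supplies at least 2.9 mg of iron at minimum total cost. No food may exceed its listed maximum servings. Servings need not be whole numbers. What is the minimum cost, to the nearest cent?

Cost per mg of iron: eggs $0.3333, sunflower seeds $0.4615, carrots $1.5000, salmon $5.6429.
Take 1 serving of eggs: +1.2 mg iron for $0.40 (total $0.40, still need 1.7 mg).
Take 1.308 servings of sunflower seeds: +1.7 mg iron for $0.78 (total $1.18, still need 0.0 mg).
Greedy by cheapest-per-mg is optimal for a single linear constraint, so the minimum cost is $1.18.

$1.18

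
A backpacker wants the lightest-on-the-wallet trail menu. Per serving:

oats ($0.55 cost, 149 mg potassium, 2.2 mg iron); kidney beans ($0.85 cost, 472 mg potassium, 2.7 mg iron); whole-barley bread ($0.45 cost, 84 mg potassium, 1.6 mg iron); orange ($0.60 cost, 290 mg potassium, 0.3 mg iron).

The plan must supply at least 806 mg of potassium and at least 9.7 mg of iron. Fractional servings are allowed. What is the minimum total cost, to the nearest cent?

oats only: max(806/149, 9.7/2.2) = 5.409 servings → $2.98.
kidney beans only: max(806/472, 9.7/2.7) = 3.593 servings → $3.05.
whole-barley bread only: max(806/84, 9.7/1.6) = 9.595 servings → $4.32.
orange only: max(806/290, 9.7/0.3) = 32.33 servings → $19.40.
oats + kidney beans with both tight: 3.776 servings and 0.5155 servings → $2.52.
oats + whole-barley bread: the both-tight solution has a negative serving — not a feasible corner.
oats + orange with both tight: 4.334 servings and 0.5527 servings → $2.72.
kidney beans + whole-barley bread with both tight: 0.8986 servings and 4.546 servings → $2.81.
kidney beans + orange: intersection lies outside the first quadrant.
whole-barley bread + orange with both tight: 5.86 servings and 1.082 servings → $3.29.
So the least-cost plan costs $2.52.

$2.52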